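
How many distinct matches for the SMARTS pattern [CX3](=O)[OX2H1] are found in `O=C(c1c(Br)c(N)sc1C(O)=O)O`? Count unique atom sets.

2

[CX3](=O)[OX2H1] is the SMARTS for a carboxylic acid: an sp2 carbon double-bonded to O and single-bonded to an -OH oxygen.
The molecule carries 2 separate instances of a carboxylic acid group (-C(=O)OH) meeting every constraint; each maps to a distinct set of atoms, giving 2 matches.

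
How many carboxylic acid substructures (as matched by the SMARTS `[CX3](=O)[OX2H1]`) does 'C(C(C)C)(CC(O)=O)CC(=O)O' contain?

[CX3](=O)[OX2H1] is the SMARTS for a carboxylic acid: an sp2 carbon double-bonded to O and single-bonded to an -OH oxygen.
The molecule carries 2 separate instances of a carboxylic acid group (-C(=O)OH) meeting every constraint; each maps to a distinct set of atoms, giving 2 matches.

2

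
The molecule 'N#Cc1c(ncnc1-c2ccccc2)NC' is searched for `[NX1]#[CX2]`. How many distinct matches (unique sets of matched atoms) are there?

1

[NX1]#[CX2] is the SMARTS for a nitrile: a nitrogen triple-bonded to a two-connected carbon.
Exactly one fragment in the molecule meets all constraints, giving 1 match.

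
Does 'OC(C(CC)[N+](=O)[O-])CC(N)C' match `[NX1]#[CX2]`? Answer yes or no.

The pattern [NX1]#[CX2] describes a nitrogen triple-bonded to a two-connected carbon — a nitrile.
The closest candidate here is a primary amino group (-NH2), but the nitrogen is NX3 (three connections), not NX1 triple-bonded. No other fragment satisfies the full query, so there is no match.

No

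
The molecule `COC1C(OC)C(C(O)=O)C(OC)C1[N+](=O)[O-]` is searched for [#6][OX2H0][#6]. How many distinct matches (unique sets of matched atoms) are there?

3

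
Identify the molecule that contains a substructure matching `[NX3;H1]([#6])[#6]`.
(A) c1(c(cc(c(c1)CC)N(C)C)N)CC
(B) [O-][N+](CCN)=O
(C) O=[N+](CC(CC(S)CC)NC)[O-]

C

[NX3;H1]([#6])[#6] describes a trivalent nitrogen with one H, bonded to two carbons (a secondary amine).
(A) has a dimethylamino group (-N(CH3)2) but the nitrogen has H0, not H1.
(B) has a primary amino group (-NH2) but the nitrogen has H2 and only one carbon neighbour.
(C) contains an N-methylamino group (-NHCH3), which satisfies every atom and bond constraint.
So the answer is (C).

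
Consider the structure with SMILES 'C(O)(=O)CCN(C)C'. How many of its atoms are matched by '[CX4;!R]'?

4

The query [CX4;!R] means: aliphatic carbon with four total connections, not in a ring.
Check the 8 heavy atoms by environment: 4× C (X4, acyclic) → match; 1× C (X3, acyclic) → no; 1× O (X1, acyclic) → no; 1× O (X2, acyclic) → no; 1× N (X3, acyclic) → no.
That gives 4 matching atoms.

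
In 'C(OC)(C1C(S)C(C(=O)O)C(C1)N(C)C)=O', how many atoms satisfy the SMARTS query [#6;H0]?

2

The query [#6;H0] means: any carbon with no attached hydrogen.
Check the 16 heavy atoms by environment: 4× C (H1) → no; 1× C (H2) → no; 1× S (H1) → no; 2× C (H0) → match; 3× O (H0) → no; 3× C (H3) → no; 1× N (H0) → no; 1× O (H1) → no.
That gives 2 matching atoms.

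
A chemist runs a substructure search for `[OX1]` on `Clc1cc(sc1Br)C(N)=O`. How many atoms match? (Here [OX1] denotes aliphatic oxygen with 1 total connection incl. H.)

The query [OX1] means: aliphatic oxygen with one total connection — typically a carbonyl =O or an oxide.
Check the 10 heavy atoms by environment: 1× s (aromatic, X2) → no; 4× c (aromatic, X3) → no; 1× C (X3) → no; 1× O (X1) → match; 1× N (X3) → no; 1× Br (X1) → no; 1× Cl (X1) → no.
That gives 1 matching atom.

1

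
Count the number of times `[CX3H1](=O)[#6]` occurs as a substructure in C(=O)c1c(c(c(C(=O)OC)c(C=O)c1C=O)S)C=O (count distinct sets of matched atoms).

[CX3H1](=O)[#6] is the SMARTS for an aldehyde: an sp2 carbon with one H, double-bonded to O and single-bonded to carbon.
The molecule carries 4 separate instances of an aldehyde (-CHO) meeting every constraint; each maps to a distinct set of atoms, giving 4 matches.

4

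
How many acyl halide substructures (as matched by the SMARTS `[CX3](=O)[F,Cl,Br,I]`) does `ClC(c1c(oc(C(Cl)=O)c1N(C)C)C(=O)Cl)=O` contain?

[CX3](=O)[F,Cl,Br,I] is the SMARTS for an acyl halide: a carbonyl carbon bonded to a halogen.
The molecule carries 3 separate instances of an acyl chloride (-C(=O)Cl) meeting every constraint; each maps to a distinct set of atoms, giving 3 matches.

3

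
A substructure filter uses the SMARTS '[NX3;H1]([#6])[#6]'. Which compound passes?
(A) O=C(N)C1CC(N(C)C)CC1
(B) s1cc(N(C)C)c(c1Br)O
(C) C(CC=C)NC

C

[NX3;H1]([#6])[#6] describes a trivalent nitrogen with one H, bonded to two carbons (a secondary amine).
(A) has a primary amide (-C(=O)NH2) but the -C(=O)NH2 nitrogen has H2, not H1.
(B) has a dimethylamino group (-N(CH3)2) but the nitrogen has H0, not H1.
(C) contains an N-methylamino group (-NHCH3), which satisfies every atom and bond constraint.
So the answer is (C).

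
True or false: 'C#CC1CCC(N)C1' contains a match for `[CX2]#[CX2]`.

The pattern [CX2]#[CX2] describes a carbon-carbon triple bond — an alkyne.
The molecule carries an ethynyl group (-C#CH), whose atoms satisfy every constraint of the query, so the pattern matches.

True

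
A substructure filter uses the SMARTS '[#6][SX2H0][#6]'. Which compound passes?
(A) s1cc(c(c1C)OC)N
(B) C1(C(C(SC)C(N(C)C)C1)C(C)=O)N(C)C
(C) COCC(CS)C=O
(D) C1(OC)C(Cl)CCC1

B

[#6][SX2H0][#6] describes an aliphatic sulfur bridging two carbons with no H on the sulfur (a thioether).
(A) has a methoxy ether (-OCH3) but the bridging atom is O, not S.
(B) contains a methylthio ether (-SCH3), which satisfies every atom and bond constraint.
(C) has a thiol (-SH) but the sulfur has H1, not H0 bridging two carbons.
(D) has a methoxy ether (-OCH3) but the bridging atom is O, not S.
So the answer is (B).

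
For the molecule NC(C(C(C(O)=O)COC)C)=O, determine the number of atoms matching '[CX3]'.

The query [CX3] means: C with X3: aliphatic carbon with exactly 3 total connections.
Check the 12 heavy atoms by environment: 5× C (X4) → no; 2× C (X3) → match; 2× O (X1) → no; 1× N (X3) → no; 2× O (X2) → no.
That gives 2 matching atoms.

2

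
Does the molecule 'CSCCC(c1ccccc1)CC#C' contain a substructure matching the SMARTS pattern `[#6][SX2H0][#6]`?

Yes

The pattern [#6][SX2H0][#6] describes an aliphatic sulfur bridging two carbons with no H on the sulfur — a thioether.
The molecule carries a methylthio ether (-SCH3), whose atoms satisfy every constraint of the query, so the pattern matches.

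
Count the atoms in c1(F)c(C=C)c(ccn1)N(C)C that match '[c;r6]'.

5

The query [c;r6] means: aromatic carbon that belongs to a six-membered ring.
Check the 12 heavy atoms by environment: 1× n (aromatic, in 6-ring) → no; 5× c (aromatic, in 6-ring) → match; 1× F (acyclic) → no; 4× C (acyclic) → no; 1× N (acyclic) → no.
That gives 5 matching atoms.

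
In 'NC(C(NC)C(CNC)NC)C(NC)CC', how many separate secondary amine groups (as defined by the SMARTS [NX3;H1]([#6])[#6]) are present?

4

[NX3;H1]([#6])[#6] is the SMARTS for a secondary amine: a trivalent nitrogen with one H, bonded to two carbons.
The molecule carries 4 separate instances of an N-methylamino group (-NHCH3) meeting every constraint; each maps to a distinct set of atoms, giving 4 matches.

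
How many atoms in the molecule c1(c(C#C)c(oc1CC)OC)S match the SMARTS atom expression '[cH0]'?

4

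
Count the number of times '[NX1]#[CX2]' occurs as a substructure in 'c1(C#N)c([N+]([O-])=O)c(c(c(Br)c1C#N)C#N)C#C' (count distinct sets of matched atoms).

[NX1]#[CX2] is the SMARTS for a nitrile: a nitrogen triple-bonded to a two-connected carbon.
The molecule carries 3 separate instances of a nitrile (-C#N) meeting every constraint; each maps to a distinct set of atoms, giving 3 matches.

3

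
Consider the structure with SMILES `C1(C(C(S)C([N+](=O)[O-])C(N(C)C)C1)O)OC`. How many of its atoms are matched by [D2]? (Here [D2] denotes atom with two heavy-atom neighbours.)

2

Check the 16 heavy atoms by environment: 1× C (D2) → match; 5× C (D3) → no; 1× O (D2) → match; 3× C (D1) → no; 2× O (D1) → no; 1× N (charge +1, D3) → no; 1× O (charge -1, D1) → no; 1× S (D1) → no; 1× N (D3) → no.
Summing the matching environments: 1 + 1 = 2 matching atoms.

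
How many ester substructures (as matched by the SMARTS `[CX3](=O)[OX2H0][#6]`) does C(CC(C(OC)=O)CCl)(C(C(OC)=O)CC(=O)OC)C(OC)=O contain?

4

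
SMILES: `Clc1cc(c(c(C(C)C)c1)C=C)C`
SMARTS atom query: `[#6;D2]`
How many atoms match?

Check the 13 heavy atoms by environment: 4× c (aromatic, D3) → no; 2× c (aromatic, D2) → match; 4× C (D1) → no; 1× C (D3) → no; 1× Cl (D1) → no; 1× C (D2) → match.
Summing the matching environments: 2 + 1 = 3 matching atoms.

3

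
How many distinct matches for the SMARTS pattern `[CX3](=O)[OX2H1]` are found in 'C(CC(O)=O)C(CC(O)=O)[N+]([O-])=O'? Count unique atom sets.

2

[CX3](=O)[OX2H1] is the SMARTS for a carboxylic acid: an sp2 carbon double-bonded to O and single-bonded to an -OH oxygen.
The molecule carries 2 separate instances of a carboxylic acid group (-C(=O)OH) meeting every constraint; each maps to a distinct set of atoms, giving 2 matches.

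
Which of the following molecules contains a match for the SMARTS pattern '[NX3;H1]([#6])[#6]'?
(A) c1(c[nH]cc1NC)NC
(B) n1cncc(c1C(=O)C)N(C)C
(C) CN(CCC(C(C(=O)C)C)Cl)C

[NX3;H1]([#6])[#6] describes a trivalent nitrogen with one H, bonded to two carbons (a secondary amine).
(A) contains an N-methylamino group (-NHCH3), which satisfies every atom and bond constraint.
(B) has a dimethylamino group (-N(CH3)2) but the nitrogen has H0, not H1.
(C) has a dimethylamino group (-N(CH3)2) but the nitrogen has H0, not H1.
So the answer is (A).

A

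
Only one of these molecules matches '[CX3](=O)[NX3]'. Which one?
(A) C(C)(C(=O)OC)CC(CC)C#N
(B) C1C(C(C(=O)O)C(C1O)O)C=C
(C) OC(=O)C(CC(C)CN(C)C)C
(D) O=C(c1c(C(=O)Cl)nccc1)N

D

[CX3](=O)[NX3] describes a carbonyl carbon bonded to a trivalent nitrogen (an amide).
(A) has a nitrile (-C#N) but the nitrile N is NX1 (triple-bonded), not NX3.
(B) has a carboxylic acid group (-C(=O)OH) but the carbonyl is bonded to O, not to an NX3 nitrogen.
(C) has a carboxylic acid group (-C(=O)OH) but the carbonyl is bonded to O, not to an NX3 nitrogen.
(D) contains a primary amide (-C(=O)NH2), which satisfies every atom and bond constraint.
So the answer is (D).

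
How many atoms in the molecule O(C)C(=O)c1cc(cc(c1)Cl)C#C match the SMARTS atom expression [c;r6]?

Check the 13 heavy atoms by environment: 6× c (aromatic, in 6-ring) → match; 1× Cl (acyclic) → no; 4× C (acyclic) → no; 2× O (acyclic) → no.
That gives 6 matching atoms.

6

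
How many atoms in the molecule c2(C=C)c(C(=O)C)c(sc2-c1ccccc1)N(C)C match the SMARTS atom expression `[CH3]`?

3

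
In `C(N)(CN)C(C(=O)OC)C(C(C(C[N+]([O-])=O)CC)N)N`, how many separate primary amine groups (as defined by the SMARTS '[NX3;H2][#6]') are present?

4

[NX3;H2][#6] is the SMARTS for a primary amine: a trivalent nitrogen with two H attached to carbon.
The molecule carries 4 separate instances of a primary amino group (-NH2) meeting every constraint; each maps to a distinct set of atoms, giving 4 matches.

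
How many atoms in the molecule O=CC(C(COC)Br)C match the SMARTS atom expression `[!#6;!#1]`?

3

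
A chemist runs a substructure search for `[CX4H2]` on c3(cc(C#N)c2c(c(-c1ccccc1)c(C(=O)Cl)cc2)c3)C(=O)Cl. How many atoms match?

0

The query [CX4H2] means: sp3 carbon (X4) with exactly two hydrogens.
Check the 24 heavy atoms by environment: 7× c (aromatic, H0, X3) → no; 9× c (aromatic, H1, X3) → no; 1× C (H0, X2) → no; 1× N (H0, X1) → no; 2× C (H0, X3) → no; 2× O (H0, X1) → no; 2× Cl (H0, X1) → no.
No environment satisfies the query, so 0 matching atoms.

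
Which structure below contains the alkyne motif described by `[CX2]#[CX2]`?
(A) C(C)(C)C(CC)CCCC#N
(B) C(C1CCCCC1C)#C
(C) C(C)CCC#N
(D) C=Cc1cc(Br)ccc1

B

[CX2]#[CX2] describes a carbon-carbon triple bond (an alkyne).
(A) has a nitrile (-C#N) but the triple bond is C#N, not C#C.
(B) contains an ethynyl group (-C#CH), which satisfies every atom and bond constraint.
(C) has a nitrile (-C#N) but the triple bond is C#N, not C#C.
(D) has a vinyl group (-CH=CH2) but the C=C is a double bond; both carbons are CX3, not CX2.
So the answer is (B).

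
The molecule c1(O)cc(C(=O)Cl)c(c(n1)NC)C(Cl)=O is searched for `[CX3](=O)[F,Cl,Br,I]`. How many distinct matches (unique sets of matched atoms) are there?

2

[CX3](=O)[F,Cl,Br,I] is the SMARTS for an acyl halide: a carbonyl carbon bonded to a halogen.
The molecule carries 2 separate instances of an acyl chloride (-C(=O)Cl) meeting every constraint; each maps to a distinct set of atoms, giving 2 matches.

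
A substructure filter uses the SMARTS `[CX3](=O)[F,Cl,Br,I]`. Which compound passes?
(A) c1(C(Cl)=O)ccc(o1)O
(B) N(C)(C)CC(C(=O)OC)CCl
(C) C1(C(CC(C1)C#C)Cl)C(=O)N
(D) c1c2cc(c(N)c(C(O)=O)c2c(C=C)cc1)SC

A

[CX3](=O)[F,Cl,Br,I] describes a carbonyl carbon bonded to a halogen (an acyl halide).
(A) contains an acyl chloride (-C(=O)Cl), which satisfies every atom and bond constraint.
(B) has a methyl-ester group (-C(=O)OCH3) but the carbonyl is bonded to -O-C, not to a halogen.
(C) has a chloro substituent but the Cl is not on a carbonyl carbon.
(D) has a carboxylic acid group (-C(=O)OH) but the carbonyl is bonded to -OH, not to a halogen.
So the answer is (A).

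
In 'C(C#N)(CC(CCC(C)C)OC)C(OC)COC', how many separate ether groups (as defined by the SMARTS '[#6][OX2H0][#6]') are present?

3

[#6][OX2H0][#6] is the SMARTS for an ether: an aliphatic oxygen bridging two carbons with no H on the oxygen.
The molecule carries 3 separate instances of a methoxy ether (-OCH3) meeting every constraint; each maps to a distinct set of atoms, giving 3 matches.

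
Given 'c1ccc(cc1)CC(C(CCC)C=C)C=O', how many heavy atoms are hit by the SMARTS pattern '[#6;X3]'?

9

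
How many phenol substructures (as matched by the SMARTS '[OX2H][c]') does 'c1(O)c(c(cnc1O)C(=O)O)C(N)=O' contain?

[OX2H][c] is the SMARTS for a phenol: a hydroxyl oxygen attached to an aromatic carbon.
The molecule carries 2 separate instances of a hydroxyl group (-OH) meeting every constraint; each maps to a distinct set of atoms, giving 2 matches.

2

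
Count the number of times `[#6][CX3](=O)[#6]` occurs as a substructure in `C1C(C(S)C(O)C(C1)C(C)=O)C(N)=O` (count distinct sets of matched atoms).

1

[#6][CX3](=O)[#6] is the SMARTS for a ketone: a carbonyl carbon (no H) flanked by two carbons.
Exactly one fragment in the molecule meets all constraints, giving 1 match.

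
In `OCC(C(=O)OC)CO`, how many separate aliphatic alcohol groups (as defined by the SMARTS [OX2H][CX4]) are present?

2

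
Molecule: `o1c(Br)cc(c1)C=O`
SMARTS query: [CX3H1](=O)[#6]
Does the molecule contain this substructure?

Yes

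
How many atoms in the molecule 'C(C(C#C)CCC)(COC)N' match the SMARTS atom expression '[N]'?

The query [N] means: uppercase N matches aliphatic (non-aromatic) nitrogen only.
Check the 11 heavy atoms by environment: 9× C → no; 1× O → no; 1× N → match.
That gives 1 matching atom.

1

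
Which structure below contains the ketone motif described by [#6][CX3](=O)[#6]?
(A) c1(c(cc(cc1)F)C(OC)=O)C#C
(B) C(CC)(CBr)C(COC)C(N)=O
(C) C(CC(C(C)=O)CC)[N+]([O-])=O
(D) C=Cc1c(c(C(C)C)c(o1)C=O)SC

C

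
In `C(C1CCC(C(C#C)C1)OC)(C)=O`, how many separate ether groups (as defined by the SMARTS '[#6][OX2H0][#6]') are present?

[#6][OX2H0][#6] is the SMARTS for an ether: an aliphatic oxygen bridging two carbons with no H on the oxygen.
Exactly one fragment in the molecule meets all constraints, giving 1 match.

1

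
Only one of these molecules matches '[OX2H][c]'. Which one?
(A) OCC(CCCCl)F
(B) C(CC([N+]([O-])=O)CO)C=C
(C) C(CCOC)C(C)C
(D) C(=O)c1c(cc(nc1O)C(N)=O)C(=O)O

[OX2H][c] describes a hydroxyl oxygen attached to an aromatic carbon (a phenol).
(A) has a hydroxyl group (-OH) but the -OH is on an aliphatic carbon, not an aromatic c.
(B) has a hydroxyl group (-OH) but the -OH is on an aliphatic carbon, not an aromatic c.
(C) has a methoxy ether (-OCH3) but the oxygen has H0, not H1.
(D) contains a hydroxyl group (-OH), which satisfies every atom and bond constraint.
So the answer is (D).

D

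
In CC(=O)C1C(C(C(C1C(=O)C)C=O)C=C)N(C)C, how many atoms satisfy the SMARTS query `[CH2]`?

1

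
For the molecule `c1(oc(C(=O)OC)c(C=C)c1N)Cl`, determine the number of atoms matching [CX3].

The query [CX3] means: C with X3: aliphatic carbon with exactly 3 total connections.
Check the 13 heavy atoms by environment: 1× o (aromatic, X2) → no; 4× c (aromatic, X3) → no; 3× C (X3) → match; 1× O (X1) → no; 1× O (X2) → no; 1× C (X4) → no; 1× Cl (X1) → no; 1× N (X3) → no.
That gives 3 matching atoms.

3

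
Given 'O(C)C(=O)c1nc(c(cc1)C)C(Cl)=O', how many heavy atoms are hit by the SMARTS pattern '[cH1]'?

2

The query [cH1] means: aromatic carbon bearing exactly one hydrogen.
Check the 14 heavy atoms by environment: 1× n (aromatic, H0) → no; 3× c (aromatic, H0) → no; 2× c (aromatic, H1) → match; 2× C (H3) → no; 2× C (H0) → no; 3× O (H0) → no; 1× Cl (H0) → no.
That gives 2 matching atoms.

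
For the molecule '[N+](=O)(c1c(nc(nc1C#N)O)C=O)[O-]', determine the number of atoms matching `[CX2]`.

The query [CX2] means: C with X2: aliphatic carbon with exactly 2 total connections.
Check the 14 heavy atoms by environment: 2× n (aromatic, X2) → no; 4× c (aromatic, X3) → no; 1× C (X3) → no; 2× O (X1) → no; 1× N (charge +1, X3) → no; 1× O (charge -1, X1) → no; 1× O (X2) → no; 1× C (X2) → match; 1× N (X1) → no.
That gives 1 matching atom.

1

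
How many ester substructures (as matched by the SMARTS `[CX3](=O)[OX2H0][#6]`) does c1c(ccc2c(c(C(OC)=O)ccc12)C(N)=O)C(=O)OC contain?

2

[CX3](=O)[OX2H0][#6] is the SMARTS for an ester: a carbonyl carbon bonded to an oxygen that is itself bonded to carbon (no H on that O).
The molecule carries 2 separate instances of a methyl-ester group (-C(=O)OCH3) meeting every constraint; each maps to a distinct set of atoms, giving 2 matches.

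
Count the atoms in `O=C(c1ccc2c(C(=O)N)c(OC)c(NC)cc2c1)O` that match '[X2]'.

The query [X2] means: any atom with exactly two total connections (bonds + H).
Check the 20 heavy atoms by environment: 10× c (aromatic, X3) → no; 2× C (X3) → no; 2× O (X1) → no; 2× N (X3) → no; 2× O (X2) → match; 2× C (X4) → no.
That gives 2 matching atoms.

2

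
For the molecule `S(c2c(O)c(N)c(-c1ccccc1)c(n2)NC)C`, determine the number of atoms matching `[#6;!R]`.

2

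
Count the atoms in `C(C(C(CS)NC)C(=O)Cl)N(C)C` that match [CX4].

7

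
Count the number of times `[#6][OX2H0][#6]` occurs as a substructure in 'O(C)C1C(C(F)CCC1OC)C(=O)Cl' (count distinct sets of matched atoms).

2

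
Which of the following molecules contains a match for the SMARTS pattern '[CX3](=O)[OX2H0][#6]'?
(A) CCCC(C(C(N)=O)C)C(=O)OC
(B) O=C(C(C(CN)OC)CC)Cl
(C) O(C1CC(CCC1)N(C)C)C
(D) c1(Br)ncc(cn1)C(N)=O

A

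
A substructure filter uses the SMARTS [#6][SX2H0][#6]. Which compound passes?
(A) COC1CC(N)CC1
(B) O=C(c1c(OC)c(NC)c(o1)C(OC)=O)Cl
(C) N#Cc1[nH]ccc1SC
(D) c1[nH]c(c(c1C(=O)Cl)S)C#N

[#6][SX2H0][#6] describes an aliphatic sulfur bridging two carbons with no H on the sulfur (a thioether).
(A) has a methoxy ether (-OCH3) but the bridging atom is O, not S.
(B) has a methoxy ether (-OCH3) but the bridging atom is O, not S.
(C) contains a methylthio ether (-SCH3), which satisfies every atom and bond constraint.
(D) has a thiol (-SH) but the sulfur has H1, not H0 bridging two carbons.
So the answer is (C).

C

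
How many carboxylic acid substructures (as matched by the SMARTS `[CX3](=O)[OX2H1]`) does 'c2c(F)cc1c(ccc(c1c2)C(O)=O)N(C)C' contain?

[CX3](=O)[OX2H1] is the SMARTS for a carboxylic acid: an sp2 carbon double-bonded to O and single-bonded to an -OH oxygen.
Exactly one fragment in the molecule meets all constraints, giving 1 match.

1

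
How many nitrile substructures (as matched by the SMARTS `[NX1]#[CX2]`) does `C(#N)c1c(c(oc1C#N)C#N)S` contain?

3

[NX1]#[CX2] is the SMARTS for a nitrile: a nitrogen triple-bonded to a two-connected carbon.
The molecule carries 3 separate instances of a nitrile (-C#N) meeting every constraint; each maps to a distinct set of atoms, giving 3 matches.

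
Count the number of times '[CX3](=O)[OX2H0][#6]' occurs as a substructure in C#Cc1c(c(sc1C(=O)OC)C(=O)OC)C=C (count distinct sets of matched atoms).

[CX3](=O)[OX2H0][#6] is the SMARTS for an ester: a carbonyl carbon bonded to an oxygen that is itself bonded to carbon (no H on that O).
The molecule carries 2 separate instances of a methyl-ester group (-C(=O)OCH3) meeting every constraint; each maps to a distinct set of atoms, giving 2 matches.

2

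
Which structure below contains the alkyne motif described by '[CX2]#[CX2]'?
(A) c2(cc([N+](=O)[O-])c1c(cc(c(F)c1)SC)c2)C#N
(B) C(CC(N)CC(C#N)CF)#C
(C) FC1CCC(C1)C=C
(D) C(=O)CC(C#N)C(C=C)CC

B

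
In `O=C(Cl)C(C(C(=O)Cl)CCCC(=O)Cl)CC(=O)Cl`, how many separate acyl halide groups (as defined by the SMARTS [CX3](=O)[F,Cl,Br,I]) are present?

[CX3](=O)[F,Cl,Br,I] is the SMARTS for an acyl halide: a carbonyl carbon bonded to a halogen.
The molecule carries 4 separate instances of an acyl chloride (-C(=O)Cl) meeting every constraint; each maps to a distinct set of atoms, giving 4 matches.

4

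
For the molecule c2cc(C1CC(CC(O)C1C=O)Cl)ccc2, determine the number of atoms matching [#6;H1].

10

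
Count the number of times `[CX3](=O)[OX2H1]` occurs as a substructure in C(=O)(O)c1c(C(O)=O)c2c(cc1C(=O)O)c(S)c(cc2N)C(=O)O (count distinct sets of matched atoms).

4

[CX3](=O)[OX2H1] is the SMARTS for a carboxylic acid: an sp2 carbon double-bonded to O and single-bonded to an -OH oxygen.
The molecule carries 4 separate instances of a carboxylic acid group (-C(=O)OH) meeting every constraint; each maps to a distinct set of atoms, giving 4 matches.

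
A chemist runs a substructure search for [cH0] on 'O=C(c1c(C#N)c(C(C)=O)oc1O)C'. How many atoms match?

4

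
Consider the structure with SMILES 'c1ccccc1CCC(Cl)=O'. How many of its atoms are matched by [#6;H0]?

The query [#6;H0] means: any carbon with no attached hydrogen.
Check the 11 heavy atoms by environment: 2× C (H2) → no; 1× C (H0) → match; 1× O (H0) → no; 1× Cl (H0) → no; 1× c (aromatic, H0) → match; 5× c (aromatic, H1) → no.
Summing the matching environments: 1 + 1 = 2 matching atoms.

2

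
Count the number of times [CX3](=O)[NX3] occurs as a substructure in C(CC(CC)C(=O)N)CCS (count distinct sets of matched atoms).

1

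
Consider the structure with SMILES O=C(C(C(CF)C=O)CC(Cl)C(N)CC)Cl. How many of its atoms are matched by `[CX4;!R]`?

8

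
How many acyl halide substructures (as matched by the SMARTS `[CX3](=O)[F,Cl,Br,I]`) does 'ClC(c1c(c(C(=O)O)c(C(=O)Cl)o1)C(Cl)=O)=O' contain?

[CX3](=O)[F,Cl,Br,I] is the SMARTS for an acyl halide: a carbonyl carbon bonded to a halogen.
The molecule carries 3 separate instances of an acyl chloride (-C(=O)Cl) meeting every constraint; each maps to a distinct set of atoms, giving 3 matches.

3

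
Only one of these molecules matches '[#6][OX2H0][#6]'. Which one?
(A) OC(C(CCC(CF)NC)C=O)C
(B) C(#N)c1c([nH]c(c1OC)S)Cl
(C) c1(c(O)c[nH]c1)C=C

B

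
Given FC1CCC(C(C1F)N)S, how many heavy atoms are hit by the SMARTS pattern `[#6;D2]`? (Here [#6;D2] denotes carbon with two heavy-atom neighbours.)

2

Check the 10 heavy atoms by environment: 4× C (D3) → no; 2× C (D2) → match; 2× F (D1) → no; 1× S (D1) → no; 1× N (D1) → no.
That gives 2 matching atoms.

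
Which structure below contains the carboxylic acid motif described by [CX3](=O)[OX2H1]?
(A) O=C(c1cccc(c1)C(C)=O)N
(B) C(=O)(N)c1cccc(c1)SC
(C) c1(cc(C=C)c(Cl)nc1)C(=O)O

C

[CX3](=O)[OX2H1] describes an sp2 carbon double-bonded to O and single-bonded to an -OH oxygen (a carboxylic acid).
(A) has a primary amide (-C(=O)NH2) but the carbonyl is bonded to N, not to an -OH oxygen.
(B) has a primary amide (-C(=O)NH2) but the carbonyl is bonded to N, not to an -OH oxygen.
(C) contains a carboxylic acid group (-C(=O)OH), which satisfies every atom and bond constraint.
So the answer is (C).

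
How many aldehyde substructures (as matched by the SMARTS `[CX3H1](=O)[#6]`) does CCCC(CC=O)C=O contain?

2

[CX3H1](=O)[#6] is the SMARTS for an aldehyde: an sp2 carbon with one H, double-bonded to O and single-bonded to carbon.
The molecule carries 2 separate instances of an aldehyde (-CHO) meeting every constraint; each maps to a distinct set of atoms, giving 2 matches.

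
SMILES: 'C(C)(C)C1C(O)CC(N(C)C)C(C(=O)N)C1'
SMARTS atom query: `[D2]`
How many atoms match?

The query [D2] means: atom with exactly two heavy-atom neighbours.
Check the 16 heavy atoms by environment: 2× C (D2) → match; 6× C (D3) → no; 1× N (D3) → no; 4× C (D1) → no; 2× O (D1) → no; 1× N (D1) → no.
That gives 2 matching atoms.

2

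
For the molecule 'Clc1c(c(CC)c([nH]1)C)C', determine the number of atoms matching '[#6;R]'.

The query [#6;R] means: carbon that is part of a ring.
Check the 10 heavy atoms by environment: 1× n (aromatic, in 5-ring) → no; 4× c (aromatic, in 5-ring) → match; 4× C (acyclic) → no; 1× Cl (acyclic) → no.
That gives 4 matching atoms.

4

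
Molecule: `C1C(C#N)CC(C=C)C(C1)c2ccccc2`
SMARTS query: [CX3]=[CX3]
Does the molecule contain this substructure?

Yes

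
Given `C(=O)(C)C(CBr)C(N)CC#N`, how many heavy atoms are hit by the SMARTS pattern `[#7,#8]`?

The query [#7,#8] means: nitrogen or oxygen (comma = OR).
Check the 11 heavy atoms by environment: 7× C → no; 2× N → match; 1× Br → no; 1× O → match.
Summing the matching environments: 2 + 1 = 3 matching atoms.

3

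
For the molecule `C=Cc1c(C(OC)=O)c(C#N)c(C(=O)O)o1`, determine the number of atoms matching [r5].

5

The query [r5] means: r5 matches atoms in a five-membered ring.
Check the 16 heavy atoms by environment: 1× o (aromatic, in 5-ring) → match; 4× c (aromatic, in 5-ring) → match; 6× C (acyclic) → no; 4× O (acyclic) → no; 1× N (acyclic) → no.
Summing the matching environments: 1 + 4 = 5 matching atoms.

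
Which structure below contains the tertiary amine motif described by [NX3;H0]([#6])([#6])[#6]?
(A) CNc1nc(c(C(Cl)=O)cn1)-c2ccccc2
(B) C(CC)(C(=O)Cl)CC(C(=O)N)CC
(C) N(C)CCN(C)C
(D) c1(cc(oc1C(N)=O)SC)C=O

[NX3;H0]([#6])([#6])[#6] describes a trivalent nitrogen with no H, bonded to three carbons (a tertiary amine).
(A) has an N-methylamino group (-NHCH3) but the nitrogen still has one H (H1), not H0.
(B) has a primary amide (-C(=O)NH2) but the amide nitrogen has H2 and only one carbon neighbour.
(C) contains a dimethylamino group (-N(CH3)2), which satisfies every atom and bond constraint.
(D) has a primary amide (-C(=O)NH2) but the amide nitrogen has H2 and only one carbon neighbour.
So the answer is (C).

C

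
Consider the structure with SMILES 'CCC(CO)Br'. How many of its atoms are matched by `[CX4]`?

4

The query [CX4] means: C with X4: aliphatic carbon with exactly 4 total connections (bonds + H).
Check the 6 heavy atoms by environment: 4× C (X4) → match; 1× Br (X1) → no; 1× O (X2) → no.
That gives 4 matching atoms.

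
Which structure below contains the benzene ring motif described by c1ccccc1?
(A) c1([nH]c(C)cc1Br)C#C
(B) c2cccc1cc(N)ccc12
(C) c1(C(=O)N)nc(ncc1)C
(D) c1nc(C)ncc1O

B

c1ccccc1 describes six aromatic carbons in a ring (a benzene ring).
(A) has a methyl group (-CH3) but no six-membered all-carbon aromatic ring is present.
(B) contains the required atom environment, so the pattern matches.
(C) has a methyl group (-CH3) but no six-membered all-carbon aromatic ring is present.
(D) has a methyl group (-CH3) but no six-membered all-carbon aromatic ring is present.
So the answer is (B).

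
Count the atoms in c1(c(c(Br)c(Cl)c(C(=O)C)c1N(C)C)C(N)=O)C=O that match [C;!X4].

3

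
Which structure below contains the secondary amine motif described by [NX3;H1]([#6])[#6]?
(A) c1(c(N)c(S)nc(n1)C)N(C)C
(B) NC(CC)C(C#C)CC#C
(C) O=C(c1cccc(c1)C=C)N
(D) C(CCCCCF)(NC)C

D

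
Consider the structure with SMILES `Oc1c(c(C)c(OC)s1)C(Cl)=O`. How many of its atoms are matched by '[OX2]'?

2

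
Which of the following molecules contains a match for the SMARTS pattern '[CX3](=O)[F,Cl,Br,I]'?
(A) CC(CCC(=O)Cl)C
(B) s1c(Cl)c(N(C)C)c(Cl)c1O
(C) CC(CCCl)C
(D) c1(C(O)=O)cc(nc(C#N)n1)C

A

[CX3](=O)[F,Cl,Br,I] describes a carbonyl carbon bonded to a halogen (an acyl halide).
(A) contains an acyl chloride (-C(=O)Cl), which satisfies every atom and bond constraint.
(B) has a chloro substituent but the Cl is not on a carbonyl carbon.
(C) has a chloro substituent but the Cl is not on a carbonyl carbon.
(D) has a carboxylic acid group (-C(=O)OH) but the carbonyl is bonded to -OH, not to a halogen.
So the answer is (A).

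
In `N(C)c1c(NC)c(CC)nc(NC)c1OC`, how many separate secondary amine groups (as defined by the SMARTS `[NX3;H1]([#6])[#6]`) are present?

3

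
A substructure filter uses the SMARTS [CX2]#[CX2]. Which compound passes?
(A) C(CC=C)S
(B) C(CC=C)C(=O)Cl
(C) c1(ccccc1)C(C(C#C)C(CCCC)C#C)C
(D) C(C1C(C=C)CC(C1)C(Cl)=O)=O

[CX2]#[CX2] describes a carbon-carbon triple bond (an alkyne).
(A) has a vinyl group (-CH=CH2) but the C=C is a double bond; both carbons are CX3, not CX2.
(B) has a vinyl group (-CH=CH2) but the C=C is a double bond; both carbons are CX3, not CX2.
(C) contains an ethynyl group (-C#CH), which satisfies every atom and bond constraint.
(D) has a vinyl group (-CH=CH2) but the C=C is a double bond; both carbons are CX3, not CX2.
So the answer is (C).

C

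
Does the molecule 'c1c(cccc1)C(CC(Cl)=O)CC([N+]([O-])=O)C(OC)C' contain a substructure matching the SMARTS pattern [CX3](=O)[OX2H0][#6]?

The pattern [CX3](=O)[OX2H0][#6] describes a carbonyl carbon bonded to an oxygen that is itself bonded to carbon (no H on that O) — an ester.
The closest candidate here is a methoxy ether (-OCH3), but the ether oxygen is not adjacent to a C=O carbon. No other fragment satisfies the full query, so there is no match.

No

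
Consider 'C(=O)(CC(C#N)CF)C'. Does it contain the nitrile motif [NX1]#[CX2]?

Yes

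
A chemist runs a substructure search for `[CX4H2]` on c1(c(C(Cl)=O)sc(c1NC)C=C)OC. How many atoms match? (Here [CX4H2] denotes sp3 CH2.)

Check the 14 heavy atoms by environment: 1× s (aromatic, H0, X2) → no; 4× c (aromatic, H0, X3) → no; 1× N (H1, X3) → no; 2× C (H3, X4) → no; 1× O (H0, X2) → no; 1× C (H1, X3) → no; 1× C (H2, X3) → no; 1× C (H0, X3) → no; 1× O (H0, X1) → no; 1× Cl (H0, X1) → no.
No environment satisfies the query, so 0 matching atoms.

0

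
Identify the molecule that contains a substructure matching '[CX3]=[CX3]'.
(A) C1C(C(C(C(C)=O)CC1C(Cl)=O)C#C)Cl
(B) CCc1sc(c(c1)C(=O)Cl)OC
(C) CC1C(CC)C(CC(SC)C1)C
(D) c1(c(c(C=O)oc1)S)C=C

[CX3]=[CX3] describes a non-aromatic C=C double bond between two sp2 carbons (an alkene).
(A) has an ethynyl group (-C#CH) but the C-C bond is a triple bond, not a double bond.
(B) has an ethyl group (-CH2CH3) but its C-C bond is a single bond between CX4 carbons, not CX3=CX3.
(C) has an ethyl group (-CH2CH3) but its C-C bond is a single bond between CX4 carbons, not CX3=CX3.
(D) contains a vinyl group (-CH=CH2), which satisfies every atom and bond constraint.
So the answer is (D).

D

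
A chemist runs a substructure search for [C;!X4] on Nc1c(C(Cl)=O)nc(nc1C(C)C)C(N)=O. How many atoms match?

2

The query [C;!X4] means: aliphatic carbon that does not have four total connections.
Check the 16 heavy atoms by environment: 2× n (aromatic, X2) → no; 4× c (aromatic, X3) → no; 2× N (X3) → no; 2× C (X3) → match; 2× O (X1) → no; 3× C (X4) → no; 1× Cl (X1) → no.
That gives 2 matching atoms.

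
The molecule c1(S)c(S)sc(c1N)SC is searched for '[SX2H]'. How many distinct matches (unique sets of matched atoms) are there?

2

[SX2H] is the SMARTS for a thiol: an aliphatic sulfur with two connections, one being H.
The molecule carries 2 separate instances of a thiol (-SH) meeting every constraint; each maps to a distinct set of atoms, giving 2 matches.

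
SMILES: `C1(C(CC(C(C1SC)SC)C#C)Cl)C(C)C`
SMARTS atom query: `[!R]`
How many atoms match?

10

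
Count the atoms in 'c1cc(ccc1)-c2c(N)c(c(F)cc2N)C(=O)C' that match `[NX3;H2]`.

Check the 18 heavy atoms by environment: 6× c (aromatic, H1, X3) → no; 6× c (aromatic, H0, X3) → no; 1× C (H0, X3) → no; 1× O (H0, X1) → no; 1× C (H3, X4) → no; 2× N (H2, X3) → match; 1× F (H0, X1) → no.
That gives 2 matching atoms.

2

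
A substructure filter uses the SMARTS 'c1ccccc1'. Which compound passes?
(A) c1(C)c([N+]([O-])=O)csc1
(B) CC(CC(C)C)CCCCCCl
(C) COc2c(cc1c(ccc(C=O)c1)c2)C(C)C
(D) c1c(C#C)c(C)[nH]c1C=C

C

c1ccccc1 describes six aromatic carbons in a ring (a benzene ring).
(A) has a methyl group (-CH3) but no six-membered all-carbon aromatic ring is present.
(B) has a methyl group (-CH3) but no six-membered all-carbon aromatic ring is present.
(C) contains the required atom environment, so the pattern matches.
(D) has a methyl group (-CH3) but no six-membered all-carbon aromatic ring is present.
So the answer is (C).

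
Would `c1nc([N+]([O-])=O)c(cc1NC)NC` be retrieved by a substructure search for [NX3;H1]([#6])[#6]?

Yes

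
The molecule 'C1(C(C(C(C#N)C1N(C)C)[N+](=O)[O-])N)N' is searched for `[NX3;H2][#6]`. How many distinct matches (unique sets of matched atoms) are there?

[NX3;H2][#6] is the SMARTS for a primary amine: a trivalent nitrogen with two H attached to carbon.
The molecule carries 2 separate instances of a primary amino group (-NH2) meeting every constraint; each maps to a distinct set of atoms, giving 2 matches.

2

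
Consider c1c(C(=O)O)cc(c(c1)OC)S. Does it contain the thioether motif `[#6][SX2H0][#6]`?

No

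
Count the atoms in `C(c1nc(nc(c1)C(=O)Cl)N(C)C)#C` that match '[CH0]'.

2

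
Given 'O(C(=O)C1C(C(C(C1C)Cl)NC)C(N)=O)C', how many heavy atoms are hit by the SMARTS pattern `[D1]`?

7

The query [D1] means: atom with exactly one heavy-atom neighbour (degree 1).
Check the 16 heavy atoms by environment: 7× C (D3) → no; 1× N (D2) → no; 3× C (D1) → match; 2× O (D1) → match; 1× O (D2) → no; 1× Cl (D1) → match; 1× N (D1) → match.
Summing the matching environments: 3 + 2 + 1 + 1 = 7 matching atoms.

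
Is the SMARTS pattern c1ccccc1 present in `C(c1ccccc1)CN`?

Yes

The pattern c1ccccc1 describes six aromatic carbons in a ring — a benzene ring.
The molecule carries a phenyl ring, whose atoms satisfy every constraint of the query, so the pattern matches.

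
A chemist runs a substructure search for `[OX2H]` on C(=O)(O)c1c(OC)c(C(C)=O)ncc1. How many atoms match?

1

The query [OX2H] means: aliphatic oxygen with two connections, one of which is H — an -OH oxygen.
Check the 14 heavy atoms by environment: 1× n (aromatic, H0, X2) → no; 2× c (aromatic, H1, X3) → no; 3× c (aromatic, H0, X3) → no; 2× C (H0, X3) → no; 2× O (H0, X1) → no; 1× O (H1, X2) → match; 2× C (H3, X4) → no; 1× O (H0, X2) → no.
That gives 1 matching atom.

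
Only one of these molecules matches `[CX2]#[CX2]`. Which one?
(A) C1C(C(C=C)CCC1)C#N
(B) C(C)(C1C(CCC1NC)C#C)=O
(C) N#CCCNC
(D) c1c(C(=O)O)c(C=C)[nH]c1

B

[CX2]#[CX2] describes a carbon-carbon triple bond (an alkyne).
(A) has a nitrile (-C#N) but the triple bond is C#N, not C#C.
(B) contains an ethynyl group (-C#CH), which satisfies every atom and bond constraint.
(C) has a nitrile (-C#N) but the triple bond is C#N, not C#C.
(D) has a vinyl group (-CH=CH2) but the C=C is a double bond; both carbons are CX3, not CX2.
So the answer is (B).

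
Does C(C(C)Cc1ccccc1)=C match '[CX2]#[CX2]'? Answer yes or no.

No

The pattern [CX2]#[CX2] describes a carbon-carbon triple bond — an alkyne.
The closest candidate here is a vinyl group (-CH=CH2), but the C=C is a double bond; both carbons are CX3, not CX2. No other fragment satisfies the full query, so there is no match.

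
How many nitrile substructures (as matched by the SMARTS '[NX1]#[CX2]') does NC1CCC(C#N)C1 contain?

1

[NX1]#[CX2] is the SMARTS for a nitrile: a nitrogen triple-bonded to a two-connected carbon.
Exactly one fragment in the molecule meets all constraints, giving 1 match.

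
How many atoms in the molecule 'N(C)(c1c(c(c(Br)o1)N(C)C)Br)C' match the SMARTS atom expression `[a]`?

5

The query [a] means: a matches any aromatic atom.
Check the 13 heavy atoms by environment: 1× o (aromatic) → match; 4× c (aromatic) → match; 2× Br → no; 2× N → no; 4× C → no.
Summing the matching environments: 1 + 4 = 5 matching atoms.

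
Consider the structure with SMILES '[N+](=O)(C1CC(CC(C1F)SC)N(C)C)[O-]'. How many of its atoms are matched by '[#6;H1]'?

The query [#6;H1] means: any carbon bearing exactly one hydrogen.
Check the 15 heavy atoms by environment: 4× C (H1) → match; 2× C (H2) → no; 1× N (H0) → no; 3× C (H3) → no; 1× S (H0) → no; 1× F (H0) → no; 1× N (charge +1, H0) → no; 1× O (charge -1, H0) → no; 1× O (H0) → no.
That gives 4 matching atoms.

4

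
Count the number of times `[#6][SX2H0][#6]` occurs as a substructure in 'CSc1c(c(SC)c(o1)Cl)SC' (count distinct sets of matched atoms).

[#6][SX2H0][#6] is the SMARTS for a thioether: an aliphatic sulfur bridging two carbons with no H on the sulfur.
The molecule carries 3 separate instances of a methylthio ether (-SCH3) meeting every constraint; each maps to a distinct set of atoms, giving 3 matches.

3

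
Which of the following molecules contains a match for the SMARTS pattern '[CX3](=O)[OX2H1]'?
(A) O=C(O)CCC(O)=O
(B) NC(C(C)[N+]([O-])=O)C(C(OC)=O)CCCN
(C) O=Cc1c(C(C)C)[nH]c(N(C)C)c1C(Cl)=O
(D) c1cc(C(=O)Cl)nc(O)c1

A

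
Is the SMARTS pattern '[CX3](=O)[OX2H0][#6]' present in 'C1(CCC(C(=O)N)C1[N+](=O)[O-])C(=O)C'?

No

The pattern [CX3](=O)[OX2H0][#6] describes a carbonyl carbon bonded to an oxygen that is itself bonded to carbon (no H on that O) — an ester.
The closest candidate here is a primary amide (-C(=O)NH2), but the carbonyl is bonded to N, not to an O-C linkage. No other fragment satisfies the full query, so there is no match.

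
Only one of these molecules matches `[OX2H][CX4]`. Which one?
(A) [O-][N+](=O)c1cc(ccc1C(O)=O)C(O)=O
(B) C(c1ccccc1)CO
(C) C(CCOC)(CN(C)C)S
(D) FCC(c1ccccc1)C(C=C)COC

[OX2H][CX4] describes a hydroxyl oxygen bound to an sp3 (X4) carbon (an aliphatic alcohol).
(A) has a carboxylic acid group (-C(=O)OH) but the -OH is on a CX3 carbonyl carbon, not a CX4 carbon.
(B) contains a hydroxyl group (-OH), which satisfies every atom and bond constraint.
(C) has a methoxy ether (-OCH3) but the oxygen has H0 (ether), not H1.
(D) has a methoxy ether (-OCH3) but the oxygen has H0 (ether), not H1.
So the answer is (B).

B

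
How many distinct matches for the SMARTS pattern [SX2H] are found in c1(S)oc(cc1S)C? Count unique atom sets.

2

[SX2H] is the SMARTS for a thiol: an aliphatic sulfur with two connections, one being H.
The molecule carries 2 separate instances of a thiol (-SH) meeting every constraint; each maps to a distinct set of atoms, giving 2 matches.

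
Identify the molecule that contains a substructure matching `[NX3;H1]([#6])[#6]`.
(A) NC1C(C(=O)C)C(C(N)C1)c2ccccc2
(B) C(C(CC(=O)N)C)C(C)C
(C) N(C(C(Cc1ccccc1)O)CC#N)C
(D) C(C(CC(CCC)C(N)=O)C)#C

C

[NX3;H1]([#6])[#6] describes a trivalent nitrogen with one H, bonded to two carbons (a secondary amine).
(A) has a primary amino group (-NH2) but the nitrogen has H2 and only one carbon neighbour.
(B) has a primary amide (-C(=O)NH2) but the -C(=O)NH2 nitrogen has H2, not H1.
(C) contains an N-methylamino group (-NHCH3), which satisfies every atom and bond constraint.
(D) has a primary amide (-C(=O)NH2) but the -C(=O)NH2 nitrogen has H2, not H1.
So the answer is (C).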